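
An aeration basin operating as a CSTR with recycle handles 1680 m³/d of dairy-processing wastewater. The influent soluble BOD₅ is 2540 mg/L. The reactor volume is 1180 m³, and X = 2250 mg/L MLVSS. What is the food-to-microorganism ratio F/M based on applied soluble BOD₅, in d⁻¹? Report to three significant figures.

F/M = Q·S₀ / (V·X) = 1680 × 2540 / (1180 × 2250) = 1.607 g soluble BOD₅·(g VSS·d)⁻¹.

F/M ≈ 1.61 d⁻¹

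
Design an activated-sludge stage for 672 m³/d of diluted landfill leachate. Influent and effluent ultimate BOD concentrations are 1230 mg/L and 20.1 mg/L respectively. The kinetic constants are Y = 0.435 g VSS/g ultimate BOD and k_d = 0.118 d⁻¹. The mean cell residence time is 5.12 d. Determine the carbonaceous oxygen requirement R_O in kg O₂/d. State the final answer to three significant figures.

Correct the yield for decay: Y_obs = Y/(1 + k_d θ_c) = 0.435 / (1 + 0.118 × 5.12) = 0.435 / 1.604 = 0.2712.
ΔS = 1230 − 20.1 = 1210 mg/L, so the substrate removal rate is 672 × 1210/1000 = 813.1 kg ultimate BOD/d.
P_X = Y_obs·Q·(S₀ − S) = 0.2712 × 813.1 = 220.5 kg VSS/d.
R_O = Q·(S₀ − S) − 1.42·P_X = 813.1 − 1.42 × 220.5 = 500.0 kg O₂/d.

R_O ≈ 500 kg O₂/d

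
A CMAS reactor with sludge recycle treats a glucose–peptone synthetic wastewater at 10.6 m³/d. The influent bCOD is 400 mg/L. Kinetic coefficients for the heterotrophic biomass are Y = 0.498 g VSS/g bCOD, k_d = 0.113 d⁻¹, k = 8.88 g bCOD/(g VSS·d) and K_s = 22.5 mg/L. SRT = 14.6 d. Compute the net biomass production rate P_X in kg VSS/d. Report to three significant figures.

For a completely mixed reactor with recycle the Lawrence–McCarty relation gives S = K_s·(1 + k_d·θ_c) / [θ_c·(Y·k − k_d) − 1] = 22.5 × (1 + 0.113 × 14.6) / [14.6 × (0.498 × 8.88 − 0.113) − 1] = 59.62 / 61.91 = 0.9629 mg/L.
Y_obs = Y / (1 + k_d θ_c) = 0.498 / (1 + 0.113 × 14.6) = 0.498 / 2.650 = 0.1879.
Q·(S₀ − S) = 10.6 × (400 − 0.963) × 10⁻³ = 4.230 kg/d removed.
Net biomass production P_X = Y_obs × Q·(S₀ − S) = 0.1879 × 4.230 = 0.7949 kg VSS/d.

P_X ≈ 0.795 kg VSS/d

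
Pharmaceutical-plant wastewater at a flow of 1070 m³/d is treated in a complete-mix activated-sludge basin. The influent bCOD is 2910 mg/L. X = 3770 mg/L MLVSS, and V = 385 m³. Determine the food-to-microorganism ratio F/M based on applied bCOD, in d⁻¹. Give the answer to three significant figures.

F/M ≈ 2.15 d⁻¹

F/M = Q·S₀ / (V·X) = 1070 × 2910 / (385.0 × 3770) = 2.145 g bCOD·(g VSS·d)⁻¹.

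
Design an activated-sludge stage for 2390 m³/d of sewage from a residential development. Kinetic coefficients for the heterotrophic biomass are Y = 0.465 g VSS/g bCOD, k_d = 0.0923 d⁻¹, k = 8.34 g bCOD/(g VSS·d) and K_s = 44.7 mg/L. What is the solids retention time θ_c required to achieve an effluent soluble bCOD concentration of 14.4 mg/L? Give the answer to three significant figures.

θ_c ≈ 1.17 d

Specific growth rate at S = 14.4 mg/L: μ = YkS/(K_s+S) = 0.465·8.34·14.4/(44.7+14.4) = 0.9449 d⁻¹.
θ_c = 1/(μ − k_d) = 1/(0.9449 − 0.0923) = 1/0.8526 = 1.173 d.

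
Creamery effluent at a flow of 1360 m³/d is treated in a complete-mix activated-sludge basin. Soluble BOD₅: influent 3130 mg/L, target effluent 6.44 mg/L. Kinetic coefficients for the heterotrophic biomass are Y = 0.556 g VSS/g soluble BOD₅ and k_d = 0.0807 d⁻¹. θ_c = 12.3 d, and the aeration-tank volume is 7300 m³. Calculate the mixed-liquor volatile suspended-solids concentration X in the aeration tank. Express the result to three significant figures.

X ≈ 2000 mg/L

From V·X·(1 + k_d·θ_c) = Y·Q·(S₀ − S)·θ_c: X = 0.556 × 1360 × (3130 − 6.44) × 12.3 / [7300 × (1 + 0.0807 × 12.3)] = 1997 mg/L.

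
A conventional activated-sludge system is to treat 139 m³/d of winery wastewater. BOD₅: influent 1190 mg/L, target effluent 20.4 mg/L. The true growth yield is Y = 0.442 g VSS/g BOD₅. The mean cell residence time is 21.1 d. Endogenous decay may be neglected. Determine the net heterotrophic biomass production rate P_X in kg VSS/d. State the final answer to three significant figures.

With endogenous decay neglected, the observed yield equals the true yield: Y_obs = Y = 0.442 g VSS/g BOD₅.
Mass of BOD₅ removed per day: Q(S₀ − S) = 139 × 1170 g/m³ = 162.6 kg/d.
So the net sludge growth is P_X = 0.4420 × 162.6 = 71.86 kg VSS/d.

P_X ≈ 71.9 kg VSS/d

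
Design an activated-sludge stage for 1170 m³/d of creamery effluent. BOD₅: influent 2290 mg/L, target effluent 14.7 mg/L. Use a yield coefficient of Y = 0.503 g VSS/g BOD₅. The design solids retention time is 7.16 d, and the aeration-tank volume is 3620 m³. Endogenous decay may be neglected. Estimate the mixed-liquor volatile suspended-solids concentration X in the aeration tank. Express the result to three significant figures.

X ≈ 2650 mg/L

Without decay, X = Y Q (S₀−S) θ_c / V = 0.503 × 1170 × (2290 − 14.7) × 7.16 / 3620 = 2648 mg/L.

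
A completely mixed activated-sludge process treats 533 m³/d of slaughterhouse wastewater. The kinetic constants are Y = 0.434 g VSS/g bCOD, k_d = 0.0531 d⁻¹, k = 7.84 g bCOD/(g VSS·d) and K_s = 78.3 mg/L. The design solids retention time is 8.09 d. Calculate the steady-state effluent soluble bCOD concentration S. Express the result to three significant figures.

Effluent substrate depends only on kinetics and SRT: S = K_s(1 + k_d θ_c) / [θ_c(Yk − k_d) − 1] = 78.3 × (1 + 0.0531 × 8.09) / [8.09 × (0.434 × 7.84 − 0.0531) − 1] = 111.9 / 26.10 = 4.289 mg/L.

S ≈ 4.29 mg/L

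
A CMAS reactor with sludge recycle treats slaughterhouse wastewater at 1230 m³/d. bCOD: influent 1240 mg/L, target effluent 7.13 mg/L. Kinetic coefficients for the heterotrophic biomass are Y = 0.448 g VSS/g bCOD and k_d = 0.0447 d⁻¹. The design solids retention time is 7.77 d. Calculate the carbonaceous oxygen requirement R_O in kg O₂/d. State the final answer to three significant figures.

R_O ≈ 800 kg O₂/d

Correct the yield for decay: Y_obs = Y/(1 + k_d θ_c) = 0.448 / (1 + 0.0447 × 7.77) = 0.448 / 1.347 = 0.3325.
ΔS = 1240 − 7.13 = 1233 mg/L, so the substrate removal rate is 1230 × 1233/1000 = 1516 kg bCOD/d.
Net sludge production P_X = 0.3325 × 1516 = 504.2 kg VSS/d.
R_O = Q·ΔS − 1.42 P_X = 1516 − 716.0 = 800.4 kg O₂/d.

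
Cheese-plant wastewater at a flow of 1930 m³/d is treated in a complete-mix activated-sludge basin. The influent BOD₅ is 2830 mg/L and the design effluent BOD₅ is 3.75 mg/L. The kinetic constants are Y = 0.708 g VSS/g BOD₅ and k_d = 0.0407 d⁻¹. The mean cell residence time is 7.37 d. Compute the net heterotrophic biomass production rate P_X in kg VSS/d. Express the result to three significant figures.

Y_obs = Y / (1 + k_d θ_c) = 0.708 / (1 + 0.0407 × 7.37) = 0.708 / 1.300 = 0.5446.
Q·(S₀ − S) = 1930 × (2830 − 3.75) × 10⁻³ = 5455 kg/d removed.
P_X = Y_obs · Q(S₀ − S) = 0.5446 × 5455 = 2971 kg VSS/d.

P_X ≈ 2970 kg VSS/d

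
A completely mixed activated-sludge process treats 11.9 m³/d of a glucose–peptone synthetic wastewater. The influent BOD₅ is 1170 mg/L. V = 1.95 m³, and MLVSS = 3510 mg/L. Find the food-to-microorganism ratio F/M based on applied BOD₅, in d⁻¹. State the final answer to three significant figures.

Food-to-microorganism ratio F/M = Q S₀ / (V X) = 11.9 × 1170 / (1.950 × 3510) = 2.034 d⁻¹.

F/M ≈ 2.03 d⁻¹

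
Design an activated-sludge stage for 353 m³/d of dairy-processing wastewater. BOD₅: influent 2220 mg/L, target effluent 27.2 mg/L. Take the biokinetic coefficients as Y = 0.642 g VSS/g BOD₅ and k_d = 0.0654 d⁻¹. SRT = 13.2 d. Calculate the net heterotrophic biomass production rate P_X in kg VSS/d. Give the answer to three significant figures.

P_X ≈ 267 kg VSS/d

Correct the yield for decay: Y_obs = Y/(1 + k_d θ_c) = 0.642 / (1 + 0.0654 × 13.2) = 0.642 / 1.863 = 0.3446.
ΔS = 2220 − 27.2 = 2193 mg/L, so the substrate removal rate is 353 × 2193/1000 = 774.1 kg BOD₅/d.
Net biomass production P_X = Y_obs × Q·(S₀ − S) = 0.3446 × 774.1 = 266.7 kg VSS/d.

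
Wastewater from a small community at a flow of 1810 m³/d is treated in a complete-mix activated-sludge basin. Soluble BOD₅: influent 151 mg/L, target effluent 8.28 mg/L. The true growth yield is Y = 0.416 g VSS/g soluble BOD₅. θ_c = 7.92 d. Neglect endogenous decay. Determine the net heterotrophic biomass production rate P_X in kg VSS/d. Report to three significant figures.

P_X ≈ 107 kg VSS/d

With endogenous decay neglected, the observed yield equals the true yield: Y_obs = Y = 0.416 g VSS/g soluble BOD₅.
Mass of soluble BOD₅ removed per day: Q(S₀ − S) = 1810 × 142.7 g/m³ = 258.3 kg/d.
Net biomass production P_X = Y_obs × Q·(S₀ − S) = 0.4160 × 258.3 = 107.5 kg VSS/d.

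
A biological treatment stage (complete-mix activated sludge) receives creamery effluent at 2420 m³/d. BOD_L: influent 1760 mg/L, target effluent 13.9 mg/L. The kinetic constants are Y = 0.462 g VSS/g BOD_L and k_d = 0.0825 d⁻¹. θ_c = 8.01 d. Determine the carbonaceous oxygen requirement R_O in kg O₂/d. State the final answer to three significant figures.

R_O ≈ 2560 kg O₂/d

The observed yield is Y_obs = Y/(1 + k_d·θ_c) = 0.462 / (1 + 0.0825 × 8.01) = 0.462 / 1.661 = 0.2782 g VSS per g BOD_L removed.
Q·(S₀ − S) = 2420 × (1760 − 13.9) × 10⁻³ = 4226 kg/d removed.
Net sludge production P_X = 0.2782 × 4226 = 1175 kg VSS/d.
Carbonaceous O₂ demand = substrate oxidised − cell-mass equivalent = 4226 − 1.42 × 1175 = 2556 kg O₂/d.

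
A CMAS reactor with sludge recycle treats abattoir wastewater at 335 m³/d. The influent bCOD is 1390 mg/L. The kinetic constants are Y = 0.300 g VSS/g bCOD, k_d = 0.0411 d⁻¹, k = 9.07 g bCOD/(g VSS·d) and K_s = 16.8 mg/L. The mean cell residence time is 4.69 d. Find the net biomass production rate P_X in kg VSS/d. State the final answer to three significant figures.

For a completely mixed reactor with recycle the Lawrence–McCarty relation gives S = K_s·(1 + k_d·θ_c) / [θ_c·(Y·k − k_d) − 1] = 16.8 × (1 + 0.0411 × 4.69) / [4.69 × (0.300 × 9.07 − 0.0411) − 1] = 20.04 / 11.57 = 1.732 mg/L.
Correct the yield for decay: Y_obs = Y/(1 + k_d θ_c) = 0.300 / (1 + 0.0411 × 4.69) = 0.300 / 1.193 = 0.2515.
Q·(S₀ − S) = 335 × (1390 − 1.73) × 10⁻³ = 465.1 kg/d removed.
P_X = Y_obs · Q(S₀ − S) = 0.2515 × 465.1 = 117.0 kg VSS/d.

P_X ≈ 117 kg VSS/d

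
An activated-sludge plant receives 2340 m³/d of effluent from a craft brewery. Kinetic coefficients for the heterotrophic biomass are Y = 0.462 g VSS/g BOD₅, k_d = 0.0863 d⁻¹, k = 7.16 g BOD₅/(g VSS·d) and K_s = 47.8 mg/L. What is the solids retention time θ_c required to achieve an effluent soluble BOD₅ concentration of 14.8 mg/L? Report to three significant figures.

θ_c ≈ 1.44 d

From 1/θ_c = Y·k·S/(K_s + S) − k_d: Y·k·S/(K_s+S) = 0.462 × 7.16 × 14.8 / (47.8 + 14.8) = 0.7821 d⁻¹.
1/θ_c = 0.7821 − 0.0863 = 0.6958 d⁻¹, so θ_c = 1.437 d.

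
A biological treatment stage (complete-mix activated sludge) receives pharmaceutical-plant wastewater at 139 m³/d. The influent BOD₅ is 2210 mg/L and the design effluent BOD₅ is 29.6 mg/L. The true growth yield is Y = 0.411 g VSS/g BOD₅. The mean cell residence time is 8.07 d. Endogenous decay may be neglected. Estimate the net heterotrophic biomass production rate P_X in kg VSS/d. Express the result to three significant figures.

P_X ≈ 125 kg VSS/d

With endogenous decay neglected, the observed yield equals the true yield: Y_obs = Y = 0.411 g VSS/g BOD₅.
Substrate removed = Q·(S₀ − S) = 139 m³/d × (2210 − 29.6) g/m³ = 3.03×10^5 g/d = 303.1 kg/d.
So the net sludge growth is P_X = 0.4110 × 303.1 = 124.6 kg VSS/d.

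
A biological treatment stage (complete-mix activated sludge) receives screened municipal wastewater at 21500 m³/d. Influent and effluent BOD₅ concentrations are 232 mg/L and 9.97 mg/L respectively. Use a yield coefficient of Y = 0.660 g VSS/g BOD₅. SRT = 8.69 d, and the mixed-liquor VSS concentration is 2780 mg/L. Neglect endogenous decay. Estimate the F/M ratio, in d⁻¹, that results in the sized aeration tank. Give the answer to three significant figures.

F/M ≈ 0.182 d⁻¹

Biomass mass balance (decay neglected): V·X = Y·Q·(S₀ − S)·θ_c, so V = 0.660 × 21500 × (232 − 9.97) × 8.69 / 2780 = 9848 m³.
Food-to-microorganism ratio F/M = Q S₀ / (V X) = 21500 × 232 / (9848 × 2780) = 0.1822 d⁻¹.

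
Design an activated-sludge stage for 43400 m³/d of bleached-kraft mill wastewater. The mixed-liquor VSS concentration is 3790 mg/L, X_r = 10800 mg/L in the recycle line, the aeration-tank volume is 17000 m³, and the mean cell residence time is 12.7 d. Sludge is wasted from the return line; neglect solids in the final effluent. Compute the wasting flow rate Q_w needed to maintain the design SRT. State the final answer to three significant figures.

Q_w = (V·X)/(θ_c X_r) = 17000 × 3790 / (12.7 × 10800) = 469.7 m³/d.

Q_w ≈ 470 m³/d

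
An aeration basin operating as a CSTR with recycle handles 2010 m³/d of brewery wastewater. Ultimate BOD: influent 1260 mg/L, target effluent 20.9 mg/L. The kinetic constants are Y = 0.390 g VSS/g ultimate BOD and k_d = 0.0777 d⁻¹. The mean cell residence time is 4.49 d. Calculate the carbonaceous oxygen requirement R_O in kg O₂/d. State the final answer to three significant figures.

The observed yield is Y_obs = Y/(1 + k_d·θ_c) = 0.390 / (1 + 0.0777 × 4.49) = 0.390 / 1.349 = 0.2891 g VSS per g ultimate BOD removed.
ΔS = 1260 − 20.9 = 1239 mg/L, so the substrate removal rate is 2010 × 1239/1000 = 2491 kg ultimate BOD/d.
P_X = Y_obs·Q·(S₀ − S) = 0.2891 × 2491 = 720.1 kg VSS/d.
R_O = Q·ΔS − 1.42 P_X = 2491 − 1023 = 1468 kg O₂/d.

R_O ≈ 1470 kg O₂/d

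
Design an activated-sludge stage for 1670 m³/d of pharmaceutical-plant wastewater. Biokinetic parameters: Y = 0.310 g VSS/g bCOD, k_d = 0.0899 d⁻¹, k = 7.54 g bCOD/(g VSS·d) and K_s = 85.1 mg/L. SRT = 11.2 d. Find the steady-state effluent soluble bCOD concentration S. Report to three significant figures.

Effluent substrate depends only on kinetics and SRT: S = K_s(1 + k_d θ_c) / [θ_c(Yk − k_d) − 1] = 85.1 × (1 + 0.0899 × 11.2) / [11.2 × (0.310 × 7.54 − 0.0899) − 1] = 170.8 / 24.17 = 7.065 mg/L.

S ≈ 7.07 mg/L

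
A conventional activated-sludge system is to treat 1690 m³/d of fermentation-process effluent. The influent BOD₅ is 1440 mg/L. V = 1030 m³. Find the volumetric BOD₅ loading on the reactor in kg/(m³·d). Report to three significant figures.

L_v ≈ 2.36 kg BOD₅/(m³·d)

L_v = Q S₀ / V = 1690 × 1440 × 10⁻³ / 1030 = 2.363 kg/(m³·d).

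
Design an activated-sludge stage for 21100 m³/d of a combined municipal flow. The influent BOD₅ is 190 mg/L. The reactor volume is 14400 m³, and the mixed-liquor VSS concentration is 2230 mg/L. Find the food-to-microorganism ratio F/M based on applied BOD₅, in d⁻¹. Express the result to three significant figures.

F/M ≈ 0.125 d⁻¹

F/M = applied load / biomass = Q·S₀/(V·X) = 21100 × 190 / (14400 × 2230) = 0.1248 d⁻¹.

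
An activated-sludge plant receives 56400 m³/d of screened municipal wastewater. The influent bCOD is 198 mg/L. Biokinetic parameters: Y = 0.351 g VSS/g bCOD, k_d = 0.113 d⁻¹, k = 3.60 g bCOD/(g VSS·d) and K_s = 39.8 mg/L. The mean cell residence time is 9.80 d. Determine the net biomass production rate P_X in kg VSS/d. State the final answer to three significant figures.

For a completely mixed reactor with recycle the Lawrence–McCarty relation gives S = K_s·(1 + k_d·θ_c) / [θ_c·(Y·k − k_d) − 1] = 39.8 × (1 + 0.113 × 9.80) / [9.80 × (0.351 × 3.60 − 0.113) − 1] = 83.87 / 10.28 = 8.162 mg/L.
Y_obs = Y / (1 + k_d θ_c) = 0.351 / (1 + 0.113 × 9.80) = 0.351 / 2.107 = 0.1666.
Mass of bCOD removed per day: Q(S₀ − S) = 56400 × 189.8 g/m³ = 10707 kg/d.
Net biomass production P_X = Y_obs × Q·(S₀ − S) = 0.1666 × 10707 = 1783 kg VSS/d.

P_X ≈ 1780 kg VSS/d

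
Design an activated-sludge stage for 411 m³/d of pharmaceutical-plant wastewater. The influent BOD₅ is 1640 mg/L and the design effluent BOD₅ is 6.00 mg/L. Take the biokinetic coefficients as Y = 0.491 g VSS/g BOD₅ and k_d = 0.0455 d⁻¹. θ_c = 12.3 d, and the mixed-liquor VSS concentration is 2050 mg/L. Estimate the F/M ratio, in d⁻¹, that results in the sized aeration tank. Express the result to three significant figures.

F/M ≈ 0.259 d⁻¹

Steady-state biomass mass balance: V·X·(1 + k_d·θ_c) = Y·Q·(S₀ − S)·θ_c, so V = 0.491 × 411 × (1640 − 6.00) × 12.3 / [2050 × (1 + 0.0455 × 12.3)] = 4.06×10^6 / 3197 = 1269 m³.
Food-to-microorganism ratio F/M = Q S₀ / (V X) = 411 × 1640 / (1269 × 2050) = 0.2592 d⁻¹.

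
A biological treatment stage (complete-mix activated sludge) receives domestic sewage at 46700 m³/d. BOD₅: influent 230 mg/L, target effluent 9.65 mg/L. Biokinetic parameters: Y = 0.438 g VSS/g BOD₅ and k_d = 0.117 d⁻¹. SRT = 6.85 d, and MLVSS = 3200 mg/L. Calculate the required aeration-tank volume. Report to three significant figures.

From the SRT design equation V = Y Q (S₀−S) θ_c / [X (1 + k_d θ_c)] = 0.438 × 46700 × (230 − 9.65) × 6.85 / [3200 × (1 + 0.117 × 6.85)] = 3.09×10^7 / 5765 = 5356 m³.

V ≈ 5360 m³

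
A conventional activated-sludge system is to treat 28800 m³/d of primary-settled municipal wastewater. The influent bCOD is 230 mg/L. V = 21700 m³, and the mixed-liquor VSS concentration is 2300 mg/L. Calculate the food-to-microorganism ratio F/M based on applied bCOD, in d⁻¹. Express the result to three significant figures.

F/M = Q·S₀ / (V·X) = 28800 × 230 / (21700 × 2300) = 0.1327 g bCOD·(g VSS·d)⁻¹.

F/M ≈ 0.133 d⁻¹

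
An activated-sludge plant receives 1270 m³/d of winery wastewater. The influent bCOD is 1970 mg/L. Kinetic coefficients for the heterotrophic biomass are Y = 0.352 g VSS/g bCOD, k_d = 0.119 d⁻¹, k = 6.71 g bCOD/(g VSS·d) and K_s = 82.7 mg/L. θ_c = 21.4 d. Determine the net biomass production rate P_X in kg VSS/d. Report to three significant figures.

P_X ≈ 248 kg VSS/d

From the Monod/SRT balance for a CMAS, S = K_s·(1+k_d θ_c)/[θ_c·(Y k − k_d) − 1] = 82.7 × (1 + 0.119 × 21.4) / [21.4 × (0.352 × 6.71 − 0.119) − 1] = 293.3 / 47.00 = 6.241 mg/L.
Correct the yield for decay: Y_obs = Y/(1 + k_d θ_c) = 0.352 / (1 + 0.119 × 21.4) = 0.352 / 3.547 = 0.09925.
Q·(S₀ − S) = 1270 × (1970 − 6.24) × 10⁻³ = 2494 kg/d removed.
So the net sludge growth is P_X = 0.09925 × 2494 = 247.5 kg VSS/d.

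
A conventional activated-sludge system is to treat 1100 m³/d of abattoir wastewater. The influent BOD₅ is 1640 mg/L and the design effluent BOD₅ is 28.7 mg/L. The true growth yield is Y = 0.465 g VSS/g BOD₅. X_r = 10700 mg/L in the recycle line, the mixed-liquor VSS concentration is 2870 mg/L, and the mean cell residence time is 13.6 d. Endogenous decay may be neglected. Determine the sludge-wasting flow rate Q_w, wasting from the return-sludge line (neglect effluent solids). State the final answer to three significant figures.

Q_w ≈ 77.0 m³/d

With k_d = 0 the design equation reduces to V = Y Q (S₀−S) θ_c / X = 0.465 × 1100 × (1640 − 28.7) × 13.6 / 2870 = 3906 m³.
θ_c = V·X/(Q_w·X_r) when wasting from the recycle, so Q_w = V·X/(θ_c·X_r) = 3906 × 2870 / (13.6 × 10700) = 77.03 m³/d.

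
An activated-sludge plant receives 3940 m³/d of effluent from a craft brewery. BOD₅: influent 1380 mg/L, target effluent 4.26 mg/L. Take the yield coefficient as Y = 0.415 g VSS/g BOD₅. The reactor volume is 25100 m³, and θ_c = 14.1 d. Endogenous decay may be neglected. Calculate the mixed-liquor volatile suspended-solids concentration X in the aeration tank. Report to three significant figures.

From V·X = Y·Q·(S₀ − S)·θ_c (decay neglected): X = 0.415 × 3940 × (1380 − 4.26) × 14.1 / 25100 = 1264 mg/L.

X ≈ 1260 mg/L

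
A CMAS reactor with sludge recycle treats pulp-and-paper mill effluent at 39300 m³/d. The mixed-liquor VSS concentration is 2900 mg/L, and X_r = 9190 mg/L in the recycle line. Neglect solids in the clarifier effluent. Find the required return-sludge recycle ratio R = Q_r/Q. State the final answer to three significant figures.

R ≈ 0.461

Mass balance around the secondary clarifier (neglecting effluent solids): R = X / (X_r − X) = 2900 / (9190 − 2900) = 0.4610.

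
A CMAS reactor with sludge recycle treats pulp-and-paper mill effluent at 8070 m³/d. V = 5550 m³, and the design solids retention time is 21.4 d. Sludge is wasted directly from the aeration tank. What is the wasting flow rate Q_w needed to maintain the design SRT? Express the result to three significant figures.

Q_w ≈ 259 m³/d

Wasting from the aeration tank: Q_w = V / θ_c = 5550 / 21.4 = 259.3 m³/d.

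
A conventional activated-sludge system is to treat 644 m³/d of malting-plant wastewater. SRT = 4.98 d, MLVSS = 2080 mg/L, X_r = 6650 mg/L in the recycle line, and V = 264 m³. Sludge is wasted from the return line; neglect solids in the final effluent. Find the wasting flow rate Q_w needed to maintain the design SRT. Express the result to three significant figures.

Q_w = (V·X)/(θ_c X_r) = 264.0 × 2080 / (4.98 × 6650) = 16.58 m³/d.

Q_w ≈ 16.6 m³/d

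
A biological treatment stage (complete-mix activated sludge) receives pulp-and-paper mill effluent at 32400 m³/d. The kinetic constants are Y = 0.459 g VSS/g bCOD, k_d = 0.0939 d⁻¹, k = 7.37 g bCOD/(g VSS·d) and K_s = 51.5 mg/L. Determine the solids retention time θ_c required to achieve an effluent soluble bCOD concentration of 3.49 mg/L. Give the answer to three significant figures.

From 1/θ_c = Y·k·S/(K_s + S) − k_d: Y·k·S/(K_s+S) = 0.459 × 7.37 × 3.49 / (51.5 + 3.49) = 0.2147 d⁻¹.
Then 1/θ_c = μ − k_d = 0.2147 − 0.0939 = 0.1208 d⁻¹, giving θ_c = 8.278 d.

θ_c ≈ 8.28 d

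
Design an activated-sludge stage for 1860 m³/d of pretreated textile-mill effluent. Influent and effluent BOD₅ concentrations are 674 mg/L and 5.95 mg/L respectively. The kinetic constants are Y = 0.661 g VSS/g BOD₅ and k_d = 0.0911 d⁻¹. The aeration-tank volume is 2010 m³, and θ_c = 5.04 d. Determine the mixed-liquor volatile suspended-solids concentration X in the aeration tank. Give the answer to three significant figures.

X ≈ 1410 mg/L

X = Y·Q·ΔS·θ_c / [V·(1 + k_d θ_c)] = 0.661 × 1860 × (674 − 5.95) × 5.04 / [2010 × (1 + 0.0911 × 5.04)] = 1411 mg/L.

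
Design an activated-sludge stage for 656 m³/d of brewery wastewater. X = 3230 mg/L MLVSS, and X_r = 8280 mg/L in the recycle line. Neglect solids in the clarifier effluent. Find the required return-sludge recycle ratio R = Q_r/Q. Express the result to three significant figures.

R ≈ 0.640

Mass balance around the secondary clarifier (neglecting effluent solids): R = X / (X_r − X) = 3230 / (8280 − 3230) = 0.6396.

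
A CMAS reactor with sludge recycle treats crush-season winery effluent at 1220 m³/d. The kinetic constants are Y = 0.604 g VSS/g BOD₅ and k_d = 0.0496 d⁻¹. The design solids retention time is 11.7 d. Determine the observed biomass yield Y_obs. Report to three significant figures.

The observed yield is Y_obs = Y/(1 + k_d·θ_c) = 0.604 / (1 + 0.0496 × 11.7) = 0.604 / 1.580 = 0.3822 g VSS per g BOD₅ removed.

Y_obs ≈ 0.382 g VSS/g BOD₅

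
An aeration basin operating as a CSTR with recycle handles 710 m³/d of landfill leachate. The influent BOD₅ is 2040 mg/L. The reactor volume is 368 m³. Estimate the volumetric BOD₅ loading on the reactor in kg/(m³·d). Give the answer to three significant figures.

Applied BOD₅ load per unit volume = Q·S₀/V = (710 × 2040/1000)/368.0 = 3.936 kg BOD₅·m⁻³·d⁻¹.

L_v ≈ 3.94 kg BOD₅/(m³·d)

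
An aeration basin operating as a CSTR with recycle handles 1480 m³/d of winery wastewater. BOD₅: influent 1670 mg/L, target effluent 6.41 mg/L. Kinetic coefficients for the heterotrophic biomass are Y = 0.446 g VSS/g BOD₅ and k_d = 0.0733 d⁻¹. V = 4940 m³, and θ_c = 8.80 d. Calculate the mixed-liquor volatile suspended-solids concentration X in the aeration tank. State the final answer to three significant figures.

Solving the biomass balance for X: X = Y Q (S₀−S) θ_c / [V (1+k_d θ_c)] = 0.446 × 1480 × (1670 − 6.41) × 8.80 / [4940 × (1 + 0.0733 × 8.80)] = 1189 mg/L.

X ≈ 1190 mg/L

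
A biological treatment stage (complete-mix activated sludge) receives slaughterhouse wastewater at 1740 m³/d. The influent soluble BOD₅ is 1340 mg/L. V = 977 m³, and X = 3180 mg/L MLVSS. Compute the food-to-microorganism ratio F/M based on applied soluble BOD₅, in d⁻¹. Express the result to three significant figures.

Food-to-microorganism ratio F/M = Q S₀ / (V X) = 1740 × 1340 / (977.0 × 3180) = 0.7505 d⁻¹.

F/M ≈ 0.750 d⁻¹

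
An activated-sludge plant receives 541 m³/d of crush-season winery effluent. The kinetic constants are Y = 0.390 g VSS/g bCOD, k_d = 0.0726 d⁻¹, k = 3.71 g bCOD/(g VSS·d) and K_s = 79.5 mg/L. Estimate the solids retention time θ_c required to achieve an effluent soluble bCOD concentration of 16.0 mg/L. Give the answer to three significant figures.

At the target effluent, Y k S/(K_s+S) = 0.390×3.71×16.0/95.50 = 0.2424 d⁻¹.
θ_c = 1/(μ − k_d) = 1/(0.2424 − 0.0726) = 1/0.1698 = 5.889 d.

θ_c ≈ 5.89 d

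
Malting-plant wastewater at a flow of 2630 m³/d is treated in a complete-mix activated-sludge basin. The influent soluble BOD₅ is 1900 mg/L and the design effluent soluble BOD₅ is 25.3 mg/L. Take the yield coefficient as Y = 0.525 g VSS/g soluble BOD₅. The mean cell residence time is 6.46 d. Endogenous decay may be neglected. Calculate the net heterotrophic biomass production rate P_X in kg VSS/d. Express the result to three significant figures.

With endogenous decay neglected, the observed yield equals the true yield: Y_obs = Y = 0.525 g VSS/g soluble BOD₅.
Substrate removed = Q·(S₀ − S) = 2630 m³/d × (1900 − 25.3) g/m³ = 4.93×10^6 g/d = 4930 kg/d.
P_X = Y_obs · Q(S₀ − S) = 0.5250 × 4930 = 2588 kg VSS/d.

P_X ≈ 2590 kg VSS/d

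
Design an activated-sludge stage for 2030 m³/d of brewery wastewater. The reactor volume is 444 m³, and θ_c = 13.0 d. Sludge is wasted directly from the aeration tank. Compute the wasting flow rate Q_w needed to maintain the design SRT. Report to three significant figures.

Wasting from the aeration tank: Q_w = V / θ_c = 444.0 / 13.0 = 34.15 m³/d.

Q_w ≈ 34.2 m³/d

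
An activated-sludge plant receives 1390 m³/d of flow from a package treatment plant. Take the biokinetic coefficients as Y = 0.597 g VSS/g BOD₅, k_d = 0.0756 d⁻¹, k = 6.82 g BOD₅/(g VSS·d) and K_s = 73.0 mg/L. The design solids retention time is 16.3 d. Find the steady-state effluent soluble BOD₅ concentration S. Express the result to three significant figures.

S ≈ 2.54 mg/L

From the Monod/SRT balance for a CMAS, S = K_s·(1+k_d θ_c)/[θ_c·(Y k − k_d) − 1] = 73.0 × (1 + 0.0756 × 16.3) / [16.3 × (0.597 × 6.82 − 0.0756) − 1] = 163.0 / 64.13 = 2.541 mg/L.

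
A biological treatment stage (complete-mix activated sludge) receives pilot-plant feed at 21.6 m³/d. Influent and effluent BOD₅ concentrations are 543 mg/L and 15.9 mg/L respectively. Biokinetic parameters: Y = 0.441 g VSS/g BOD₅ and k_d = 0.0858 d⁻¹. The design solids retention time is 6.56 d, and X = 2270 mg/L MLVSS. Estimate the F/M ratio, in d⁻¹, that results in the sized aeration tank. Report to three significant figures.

F/M ≈ 0.557 d⁻¹

Rearranging the biomass balance for a CMAS with decay, V = Y·Q·ΔS·θ_c / [X·(1+k_d θ_c)] = 0.441 × 21.6 × (543 − 15.9) × 6.56 / [2270 × (1 + 0.0858 × 6.56)] = 3.29×10^4 / 3548 = 9.284 m³.
F/M = Q·S₀ / (V·X) = 21.6 × 543 / (9.284 × 2270) = 0.5565 g BOD₅·(g VSS·d)⁻¹.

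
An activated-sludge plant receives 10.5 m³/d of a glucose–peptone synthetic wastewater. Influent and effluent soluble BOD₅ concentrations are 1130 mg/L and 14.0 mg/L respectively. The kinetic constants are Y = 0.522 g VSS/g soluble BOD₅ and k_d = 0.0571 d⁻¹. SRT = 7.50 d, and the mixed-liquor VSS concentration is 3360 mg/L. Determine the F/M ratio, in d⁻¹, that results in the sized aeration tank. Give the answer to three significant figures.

From the SRT design equation V = Y Q (S₀−S) θ_c / [X (1 + k_d θ_c)] = 0.522 × 10.5 × (1130 − 14.0) × 7.50 / [3360 × (1 + 0.0571 × 7.50)] = 4.59×10^4 / 4799 = 9.560 m³.
F/M = applied load / biomass = Q·S₀/(V·X) = 10.5 × 1130 / (9.560 × 3360) = 0.3694 d⁻¹.

F/M ≈ 0.369 d⁻¹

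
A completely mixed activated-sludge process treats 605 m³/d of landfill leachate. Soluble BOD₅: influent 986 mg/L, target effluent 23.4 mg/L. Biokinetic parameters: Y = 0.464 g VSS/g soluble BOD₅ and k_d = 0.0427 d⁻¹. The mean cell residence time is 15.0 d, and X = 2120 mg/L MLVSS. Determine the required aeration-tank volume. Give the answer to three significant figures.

Steady-state biomass mass balance: V·X·(1 + k_d·θ_c) = Y·Q·(S₀ − S)·θ_c, so V = 0.464 × 605 × (986 − 23.4) × 15.0 / [2120 × (1 + 0.0427 × 15.0)] = 4.05×10^6 / 3478 = 1165 m³.

V ≈ 1170 m³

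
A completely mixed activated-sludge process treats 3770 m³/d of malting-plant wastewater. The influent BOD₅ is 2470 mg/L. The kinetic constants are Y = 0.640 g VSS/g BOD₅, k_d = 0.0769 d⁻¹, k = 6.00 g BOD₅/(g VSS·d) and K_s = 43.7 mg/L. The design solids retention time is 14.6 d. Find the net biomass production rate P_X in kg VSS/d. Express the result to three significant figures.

From the Monod/SRT balance for a CMAS, S = K_s·(1+k_d θ_c)/[θ_c·(Y k − k_d) − 1] = 43.7 × (1 + 0.0769 × 14.6) / [14.6 × (0.640 × 6.00 − 0.0769) − 1] = 92.76 / 53.94 = 1.720 mg/L.
Y_obs = Y / (1 + k_d θ_c) = 0.640 / (1 + 0.0769 × 14.6) = 0.640 / 2.123 = 0.3015.
ΔS = 2470 − 1.72 = 2468 mg/L, so the substrate removal rate is 3770 × 2468/1000 = 9305 kg BOD₅/d.
Net biomass production P_X = Y_obs × Q·(S₀ − S) = 0.3015 × 9305 = 2806 kg VSS/d.

P_X ≈ 2810 kg VSS/d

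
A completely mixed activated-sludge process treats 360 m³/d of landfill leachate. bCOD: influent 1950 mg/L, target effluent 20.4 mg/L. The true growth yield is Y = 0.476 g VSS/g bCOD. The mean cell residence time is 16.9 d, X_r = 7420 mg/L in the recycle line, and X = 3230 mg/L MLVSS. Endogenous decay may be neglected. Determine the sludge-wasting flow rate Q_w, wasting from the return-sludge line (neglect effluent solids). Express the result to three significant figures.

Q_w ≈ 44.6 m³/d

Biomass mass balance (decay neglected): V·X = Y·Q·(S₀ − S)·θ_c, so V = 0.476 × 360 × (1950 − 20.4) × 16.9 / 3230 = 1730 m³.
Wasting from the return line (neglecting effluent solids): Q_w = V·X / (θ_c·X_r) = 1730 × 3230 / (16.9 × 7420) = 44.56 m³/d.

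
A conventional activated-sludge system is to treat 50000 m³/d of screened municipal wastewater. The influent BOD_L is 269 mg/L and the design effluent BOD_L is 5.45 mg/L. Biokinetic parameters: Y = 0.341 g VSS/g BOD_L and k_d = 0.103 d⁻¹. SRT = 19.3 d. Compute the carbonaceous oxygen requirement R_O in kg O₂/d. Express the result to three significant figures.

Y_obs = Y / (1 + k_d θ_c) = 0.341 / (1 + 0.103 × 19.3) = 0.341 / 2.988 = 0.1141.
Substrate removed = Q·(S₀ − S) = 50000 m³/d × (269 − 5.45) g/m³ = 1.32×10^7 g/d = 13178 kg/d.
P_X = Y_obs·Q·(S₀ − S) = 0.1141 × 13178 = 1504 kg VSS/d.
R_O = Q·(S₀ − S) − 1.42·P_X = 13178 − 1.42 × 1504 = 11042 kg O₂/d.

R_O ≈ 11000 kg O₂/d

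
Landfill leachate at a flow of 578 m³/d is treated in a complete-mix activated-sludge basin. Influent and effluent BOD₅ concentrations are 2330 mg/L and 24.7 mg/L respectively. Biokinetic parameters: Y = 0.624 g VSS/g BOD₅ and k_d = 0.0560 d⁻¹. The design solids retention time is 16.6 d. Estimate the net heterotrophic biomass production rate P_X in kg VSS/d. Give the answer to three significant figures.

P_X ≈ 431 kg VSS/d

Y_obs = Y / (1 + k_d θ_c) = 0.624 / (1 + 0.0560 × 16.6) = 0.624 / 1.930 = 0.3234.
Mass of BOD₅ removed per day: Q(S₀ − S) = 578 × 2305 g/m³ = 1332 kg/d.
Net biomass production P_X = Y_obs × Q·(S₀ − S) = 0.3234 × 1332 = 430.9 kg VSS/d.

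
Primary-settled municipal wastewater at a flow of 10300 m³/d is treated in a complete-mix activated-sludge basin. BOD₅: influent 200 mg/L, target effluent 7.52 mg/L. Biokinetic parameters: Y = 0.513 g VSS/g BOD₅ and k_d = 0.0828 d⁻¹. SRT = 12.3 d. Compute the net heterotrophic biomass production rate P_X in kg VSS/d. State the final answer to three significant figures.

Correct the yield for decay: Y_obs = Y/(1 + k_d θ_c) = 0.513 / (1 + 0.0828 × 12.3) = 0.513 / 2.018 = 0.2542.
Substrate removed = Q·(S₀ − S) = 10300 m³/d × (200 − 7.52) g/m³ = 1.98×10^6 g/d = 1983 kg/d.
Biomass produced: P_X = Y_obs·Q·ΔS = 0.2542 × 1983 ≈ 503.9 kg VSS/d.

P_X ≈ 504 kg VSS/d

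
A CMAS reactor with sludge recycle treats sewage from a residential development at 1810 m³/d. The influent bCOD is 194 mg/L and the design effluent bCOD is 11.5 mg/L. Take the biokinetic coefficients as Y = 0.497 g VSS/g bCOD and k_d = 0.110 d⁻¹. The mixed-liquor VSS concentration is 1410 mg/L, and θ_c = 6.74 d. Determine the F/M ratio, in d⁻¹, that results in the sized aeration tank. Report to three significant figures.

F/M ≈ 0.553 d⁻¹

Rearranging the biomass balance for a CMAS with decay, V = Y·Q·ΔS·θ_c / [X·(1+k_d θ_c)] = 0.497 × 1810 × (194 − 11.5) × 6.74 / [1410 × (1 + 0.110 × 6.74)] = 1.11×10^6 / 2455 = 450.7 m³.
F/M = Q·S₀ / (V·X) = 1810 × 194 / (450.7 × 1410) = 0.5526 g bCOD·(g VSS·d)⁻¹.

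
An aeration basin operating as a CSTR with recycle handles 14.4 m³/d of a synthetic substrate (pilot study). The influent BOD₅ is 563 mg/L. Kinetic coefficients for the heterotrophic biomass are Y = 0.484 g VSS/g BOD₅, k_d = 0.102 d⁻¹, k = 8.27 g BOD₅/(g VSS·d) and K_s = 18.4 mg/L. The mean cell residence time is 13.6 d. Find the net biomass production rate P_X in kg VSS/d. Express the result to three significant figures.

Effluent substrate depends only on kinetics and SRT: S = K_s(1 + k_d θ_c) / [θ_c(Yk − k_d) − 1] = 18.4 × (1 + 0.102 × 13.6) / [13.6 × (0.484 × 8.27 − 0.102) − 1] = 43.92 / 52.05 = 0.8439 mg/L.
The observed yield is Y_obs = Y/(1 + k_d·θ_c) = 0.484 / (1 + 0.102 × 13.6) = 0.484 / 2.387 = 0.2027 g VSS per g BOD₅ removed.
Mass of BOD₅ removed per day: Q(S₀ − S) = 14.4 × 562.2 g/m³ = 8.095 kg/d.
P_X = Y_obs · Q(S₀ − S) = 0.2027 × 8.095 = 1.641 kg VSS/d.

P_X ≈ 1.64 kg VSS/d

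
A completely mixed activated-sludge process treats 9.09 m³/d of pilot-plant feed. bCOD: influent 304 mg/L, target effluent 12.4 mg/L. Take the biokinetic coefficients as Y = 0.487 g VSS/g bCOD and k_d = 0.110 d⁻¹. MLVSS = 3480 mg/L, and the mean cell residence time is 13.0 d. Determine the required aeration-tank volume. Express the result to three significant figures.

V ≈ 1.98 m³

Rearranging the biomass balance for a CMAS with decay, V = Y·Q·ΔS·θ_c / [X·(1+k_d θ_c)] = 0.487 × 9.09 × (304 − 12.4) × 13.0 / [3480 × (1 + 0.110 × 13.0)] = 1.68×10^4 / 8456 = 1.984 m³.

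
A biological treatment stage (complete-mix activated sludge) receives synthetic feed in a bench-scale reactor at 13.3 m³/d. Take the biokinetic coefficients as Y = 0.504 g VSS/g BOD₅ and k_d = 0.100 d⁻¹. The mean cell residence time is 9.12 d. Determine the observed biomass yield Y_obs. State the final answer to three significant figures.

Y_obs ≈ 0.264 g VSS/g BOD₅

Correct the yield for decay: Y_obs = Y/(1 + k_d θ_c) = 0.504 / (1 + 0.100 × 9.12) = 0.504 / 1.912 = 0.2636.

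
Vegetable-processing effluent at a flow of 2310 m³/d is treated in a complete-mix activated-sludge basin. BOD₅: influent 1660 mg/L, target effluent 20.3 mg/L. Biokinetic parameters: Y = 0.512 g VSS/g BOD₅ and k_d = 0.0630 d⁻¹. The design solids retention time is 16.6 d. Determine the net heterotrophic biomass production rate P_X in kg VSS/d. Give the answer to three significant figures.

The observed yield is Y_obs = Y/(1 + k_d·θ_c) = 0.512 / (1 + 0.0630 × 16.6) = 0.512 / 2.046 = 0.2503 g VSS per g BOD₅ removed.
Mass of BOD₅ removed per day: Q(S₀ − S) = 2310 × 1640 g/m³ = 3788 kg/d.
P_X = Y_obs · Q(S₀ − S) = 0.2503 × 3788 = 947.9 kg VSS/d.

P_X ≈ 948 kg VSS/d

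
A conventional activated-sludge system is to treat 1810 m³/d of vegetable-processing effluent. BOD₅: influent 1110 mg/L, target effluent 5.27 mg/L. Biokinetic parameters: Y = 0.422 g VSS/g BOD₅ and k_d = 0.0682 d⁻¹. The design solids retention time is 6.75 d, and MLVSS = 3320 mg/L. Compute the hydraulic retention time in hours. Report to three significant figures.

τ ≈ 15.6 h

From the SRT design equation V = Y Q (S₀−S) θ_c / [X (1 + k_d θ_c)] = 0.422 × 1810 × (1110 − 5.27) × 6.75 / [3320 × (1 + 0.0682 × 6.75)] = 5.7×10^6 / 4848 = 1175 m³.
Hydraulic retention time τ = V/Q = 1175 / 1810 = 0.6490 d = 15.58 h.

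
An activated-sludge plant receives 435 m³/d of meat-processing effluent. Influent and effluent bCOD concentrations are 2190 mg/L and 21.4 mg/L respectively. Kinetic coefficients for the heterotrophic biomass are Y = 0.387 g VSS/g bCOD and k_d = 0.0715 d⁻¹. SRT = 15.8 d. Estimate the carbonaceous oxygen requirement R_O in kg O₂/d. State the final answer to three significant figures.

Y_obs = Y / (1 + k_d θ_c) = 0.387 / (1 + 0.0715 × 15.8) = 0.387 / 2.130 = 0.1817.
Q·(S₀ − S) = 435 × (2190 − 21.4) × 10⁻³ = 943.3 kg/d removed.
P_X = Y_obs·Q·(S₀ − S) = 0.1817 × 943.3 = 171.4 kg VSS/d.
Carbonaceous O₂ demand = substrate oxidised − cell-mass equivalent = 943.3 − 1.42 × 171.4 = 699.9 kg O₂/d.

R_O ≈ 700 kg O₂/d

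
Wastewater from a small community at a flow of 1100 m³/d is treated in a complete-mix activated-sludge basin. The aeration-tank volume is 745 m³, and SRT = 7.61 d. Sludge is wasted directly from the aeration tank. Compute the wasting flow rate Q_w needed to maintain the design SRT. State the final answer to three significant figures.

For wasting at MLVSS concentration, Q_w = V/θ_c = 745.0/7.61 = 97.90 m³/d.

Q_w ≈ 97.9 m³/d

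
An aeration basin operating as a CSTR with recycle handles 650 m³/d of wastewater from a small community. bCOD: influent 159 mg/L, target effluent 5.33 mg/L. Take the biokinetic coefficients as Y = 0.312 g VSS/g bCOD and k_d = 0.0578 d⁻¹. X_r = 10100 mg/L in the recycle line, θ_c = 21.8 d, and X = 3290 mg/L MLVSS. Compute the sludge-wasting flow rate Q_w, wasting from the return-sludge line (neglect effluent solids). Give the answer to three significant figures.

Q_w ≈ 1.37 m³/d

Rearranging the biomass balance for a CMAS with decay, V = Y·Q·ΔS·θ_c / [X·(1+k_d θ_c)] = 0.312 × 650 × (159 − 5.33) × 21.8 / [3290 × (1 + 0.0578 × 21.8)] = 6.79×10^5 / 7436 = 91.37 m³.
Q_w = (V·X)/(θ_c X_r) = 91.37 × 3290 / (21.8 × 10100) = 1.365 m³/d.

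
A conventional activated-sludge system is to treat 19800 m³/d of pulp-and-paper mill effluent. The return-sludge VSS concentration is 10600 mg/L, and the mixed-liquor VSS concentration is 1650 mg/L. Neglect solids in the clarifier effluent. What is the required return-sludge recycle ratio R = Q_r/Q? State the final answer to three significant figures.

R ≈ 0.184

R = Q_r/Q = X/(X_r − X) = 1650 / (10600 − 1650) = 0.1844.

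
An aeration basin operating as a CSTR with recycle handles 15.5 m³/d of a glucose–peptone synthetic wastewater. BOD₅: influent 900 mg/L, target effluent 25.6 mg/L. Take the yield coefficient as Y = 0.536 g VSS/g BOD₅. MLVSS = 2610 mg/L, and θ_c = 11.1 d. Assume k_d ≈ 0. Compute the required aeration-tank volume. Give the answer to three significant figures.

V ≈ 30.9 m³

V·X = Y·Q·ΔS·θ_c gives V = 0.536 × 15.5 × (900 − 25.6) × 11.1 / 2610 = 30.90 m³.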